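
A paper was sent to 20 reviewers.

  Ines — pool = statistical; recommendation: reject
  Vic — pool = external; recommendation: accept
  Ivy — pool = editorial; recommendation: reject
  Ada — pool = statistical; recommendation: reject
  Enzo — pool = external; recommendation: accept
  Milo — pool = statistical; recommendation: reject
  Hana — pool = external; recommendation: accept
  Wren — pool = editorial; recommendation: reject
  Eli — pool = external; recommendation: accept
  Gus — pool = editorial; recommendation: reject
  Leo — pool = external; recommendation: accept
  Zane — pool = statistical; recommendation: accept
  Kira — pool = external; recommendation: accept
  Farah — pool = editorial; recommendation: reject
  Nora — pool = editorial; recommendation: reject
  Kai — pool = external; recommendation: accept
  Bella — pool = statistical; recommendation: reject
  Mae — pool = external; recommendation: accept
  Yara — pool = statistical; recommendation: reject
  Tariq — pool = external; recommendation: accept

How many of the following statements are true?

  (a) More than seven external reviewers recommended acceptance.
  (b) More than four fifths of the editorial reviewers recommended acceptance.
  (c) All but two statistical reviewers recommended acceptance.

(a) external: |A| = 9, |A ∩ B| = 9; needs |A ∩ B| > 7 — true.
(b) editorial: |A| = 5, |A ∩ B| = 0; needs |A ∩ B| / |A| > 4/5 — false.
(c) statistical: |A| = 6, |A ∩ B| = 1; needs |A ∖ B| = 2 — false.

1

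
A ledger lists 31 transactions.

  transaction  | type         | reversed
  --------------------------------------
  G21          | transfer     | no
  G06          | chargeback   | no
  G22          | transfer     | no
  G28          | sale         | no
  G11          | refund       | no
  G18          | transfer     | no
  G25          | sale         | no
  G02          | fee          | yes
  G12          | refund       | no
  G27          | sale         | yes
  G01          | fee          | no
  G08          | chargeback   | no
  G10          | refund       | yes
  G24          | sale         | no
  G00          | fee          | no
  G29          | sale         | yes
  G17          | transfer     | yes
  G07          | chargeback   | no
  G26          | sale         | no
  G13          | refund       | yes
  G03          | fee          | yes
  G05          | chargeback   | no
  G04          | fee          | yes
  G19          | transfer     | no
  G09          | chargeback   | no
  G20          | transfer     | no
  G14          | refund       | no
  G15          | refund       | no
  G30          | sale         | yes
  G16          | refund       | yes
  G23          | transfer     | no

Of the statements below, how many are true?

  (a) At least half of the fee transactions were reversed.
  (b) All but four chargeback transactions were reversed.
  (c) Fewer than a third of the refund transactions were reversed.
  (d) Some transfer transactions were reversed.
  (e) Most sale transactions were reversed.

(a) fee: |A| = 5, |A ∩ B| = 3; needs |A ∩ B| ≥ |A ∖ B| — true.
(b) chargeback: |A| = 5, |A ∩ B| = 0; needs |A ∖ B| = 4 — false.
(c) refund: |A| = 7, |A ∩ B| = 3; needs |A ∩ B| / |A| < 1/3 — false.
(d) transfer: |A| = 7, |A ∩ B| = 1; needs A ∩ B ≠ ∅ (|A ∩ B| ≥ 1) — true.
(e) sale: |A| = 7, |A ∩ B| = 3; needs |A ∩ B| > |A ∖ B| — false.

2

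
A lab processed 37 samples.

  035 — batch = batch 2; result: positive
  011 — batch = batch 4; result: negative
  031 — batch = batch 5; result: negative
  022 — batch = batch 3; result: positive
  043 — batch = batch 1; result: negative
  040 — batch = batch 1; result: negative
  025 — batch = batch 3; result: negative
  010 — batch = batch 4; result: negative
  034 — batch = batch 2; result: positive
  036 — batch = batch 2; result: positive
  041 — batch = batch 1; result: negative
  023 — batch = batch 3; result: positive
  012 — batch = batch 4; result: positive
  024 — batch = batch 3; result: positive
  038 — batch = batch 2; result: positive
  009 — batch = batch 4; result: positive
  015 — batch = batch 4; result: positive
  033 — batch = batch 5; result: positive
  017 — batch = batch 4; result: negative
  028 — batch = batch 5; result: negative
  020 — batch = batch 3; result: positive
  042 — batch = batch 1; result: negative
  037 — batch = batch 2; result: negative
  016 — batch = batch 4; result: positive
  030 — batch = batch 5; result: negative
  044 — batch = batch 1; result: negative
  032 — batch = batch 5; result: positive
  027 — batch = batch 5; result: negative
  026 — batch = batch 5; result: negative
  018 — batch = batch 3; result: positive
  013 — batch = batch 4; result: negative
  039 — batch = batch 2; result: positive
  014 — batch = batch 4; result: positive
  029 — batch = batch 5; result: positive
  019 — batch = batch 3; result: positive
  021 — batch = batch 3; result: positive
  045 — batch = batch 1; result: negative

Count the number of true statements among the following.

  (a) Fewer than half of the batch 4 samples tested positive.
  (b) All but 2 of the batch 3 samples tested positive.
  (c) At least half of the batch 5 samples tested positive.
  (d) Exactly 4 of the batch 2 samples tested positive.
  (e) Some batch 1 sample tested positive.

(a) batch 4: |A| = 9, |A ∩ B| = 5; needs |A ∩ B| < |A ∖ B| — false.
(b) batch 3: |A| = 8, |A ∩ B| = 7; needs |A ∖ B| = 2 — false.
(c) batch 5: |A| = 8, |A ∩ B| = 3; needs |A ∩ B| ≥ |A ∖ B| — false.
(d) batch 2: |A| = 6, |A ∩ B| = 5; needs |A ∩ B| = 4 — false.
(e) batch 1: |A| = 6, |A ∩ B| = 0; needs A ∩ B ≠ ∅ (|A ∩ B| ≥ 1) — false.

0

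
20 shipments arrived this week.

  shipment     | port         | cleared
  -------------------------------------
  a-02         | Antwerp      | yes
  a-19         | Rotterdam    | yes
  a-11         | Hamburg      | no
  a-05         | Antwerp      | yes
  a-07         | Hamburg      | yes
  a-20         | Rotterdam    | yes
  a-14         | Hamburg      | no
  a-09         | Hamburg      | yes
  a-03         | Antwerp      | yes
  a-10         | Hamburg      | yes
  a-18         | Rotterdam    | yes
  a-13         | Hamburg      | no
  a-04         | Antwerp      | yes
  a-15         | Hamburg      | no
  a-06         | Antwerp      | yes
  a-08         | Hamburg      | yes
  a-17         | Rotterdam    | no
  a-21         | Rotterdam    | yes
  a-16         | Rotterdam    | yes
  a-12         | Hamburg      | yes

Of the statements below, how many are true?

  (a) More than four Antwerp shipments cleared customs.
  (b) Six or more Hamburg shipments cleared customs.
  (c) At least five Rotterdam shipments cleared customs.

2

(a) Antwerp: |A| = 5, |A ∩ B| = 5; needs |A ∩ B| > 4 — true.
(b) Hamburg: |A| = 9, |A ∩ B| = 5; needs |A ∩ B| ≥ 6 — false.
(c) Rotterdam: |A| = 6, |A ∩ B| = 5; needs |A ∩ B| ≥ 5 — true.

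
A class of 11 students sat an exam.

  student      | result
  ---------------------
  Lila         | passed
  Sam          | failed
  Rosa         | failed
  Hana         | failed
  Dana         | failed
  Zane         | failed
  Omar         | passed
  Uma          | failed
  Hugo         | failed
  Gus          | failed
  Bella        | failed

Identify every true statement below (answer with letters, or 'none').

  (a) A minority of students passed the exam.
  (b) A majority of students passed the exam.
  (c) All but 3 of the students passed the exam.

|A| = 11, |A ∩ B| = 2, |A ∖ B| = 9.
(a) |A ∩ B| < |A ∖ B|: holds.
(b) |A ∩ B| > |A ∖ B|: fails.
(c) |A ∖ B| = 3: fails.

(a)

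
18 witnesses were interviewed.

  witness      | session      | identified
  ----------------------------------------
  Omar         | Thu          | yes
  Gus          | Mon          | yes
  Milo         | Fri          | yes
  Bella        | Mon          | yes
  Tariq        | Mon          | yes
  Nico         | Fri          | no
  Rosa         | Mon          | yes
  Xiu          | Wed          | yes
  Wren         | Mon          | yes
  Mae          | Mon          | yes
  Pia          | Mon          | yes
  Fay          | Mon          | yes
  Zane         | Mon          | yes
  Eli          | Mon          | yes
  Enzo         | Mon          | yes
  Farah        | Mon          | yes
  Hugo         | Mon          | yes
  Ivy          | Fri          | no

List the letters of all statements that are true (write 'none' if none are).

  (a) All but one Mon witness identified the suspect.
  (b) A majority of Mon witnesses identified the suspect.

|A| = 13, |A ∩ B| = 13, |A ∖ B| = 0.
(a) |A ∖ B| = 1: fails.
(b) |A ∩ B| > |A ∖ B|: holds.

(b)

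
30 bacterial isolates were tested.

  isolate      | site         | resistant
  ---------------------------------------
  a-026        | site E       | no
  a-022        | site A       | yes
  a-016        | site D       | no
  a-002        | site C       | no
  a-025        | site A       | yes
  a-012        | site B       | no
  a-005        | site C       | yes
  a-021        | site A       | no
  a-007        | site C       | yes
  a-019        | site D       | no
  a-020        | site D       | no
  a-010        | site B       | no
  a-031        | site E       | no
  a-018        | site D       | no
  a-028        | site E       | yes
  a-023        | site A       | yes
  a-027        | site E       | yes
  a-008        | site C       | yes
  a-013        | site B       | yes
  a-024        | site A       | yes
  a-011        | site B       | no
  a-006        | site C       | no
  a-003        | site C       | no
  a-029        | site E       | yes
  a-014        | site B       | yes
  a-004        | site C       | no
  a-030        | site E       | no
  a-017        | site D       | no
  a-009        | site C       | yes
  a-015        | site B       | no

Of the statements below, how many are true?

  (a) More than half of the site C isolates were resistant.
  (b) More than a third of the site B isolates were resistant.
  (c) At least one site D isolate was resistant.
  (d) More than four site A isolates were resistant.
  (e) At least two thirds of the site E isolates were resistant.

0

(a) site C: |A| = 8, |A ∩ B| = 4; needs |A ∩ B| > |A ∖ B| — false.
(b) site B: |A| = 6, |A ∩ B| = 2; needs |A ∩ B| / |A| > 1/3 — false.
(c) site D: |A| = 5, |A ∩ B| = 0; needs A ∩ B ≠ ∅ (|A ∩ B| ≥ 1) — false.
(d) site A: |A| = 5, |A ∩ B| = 4; needs |A ∩ B| > 4 — false.
(e) site E: |A| = 6, |A ∩ B| = 3; needs |A ∩ B| / |A| ≥ 2/3 — false.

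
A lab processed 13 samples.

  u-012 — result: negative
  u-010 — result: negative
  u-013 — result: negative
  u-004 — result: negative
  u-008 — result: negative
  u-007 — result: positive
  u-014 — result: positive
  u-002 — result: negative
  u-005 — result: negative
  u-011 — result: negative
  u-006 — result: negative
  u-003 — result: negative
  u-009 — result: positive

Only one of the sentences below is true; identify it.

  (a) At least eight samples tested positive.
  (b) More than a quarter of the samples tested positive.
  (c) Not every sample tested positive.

|A| = 13, |A ∩ B| = 3, |A ∖ B| = 10.
(a) requires |A ∩ B| ≥ 8: false.
(b) requires |A ∩ B| / |A| > 1/4: false.
(c) requires A ⊄ B (|A ∖ B| ≥ 1): true.

(c)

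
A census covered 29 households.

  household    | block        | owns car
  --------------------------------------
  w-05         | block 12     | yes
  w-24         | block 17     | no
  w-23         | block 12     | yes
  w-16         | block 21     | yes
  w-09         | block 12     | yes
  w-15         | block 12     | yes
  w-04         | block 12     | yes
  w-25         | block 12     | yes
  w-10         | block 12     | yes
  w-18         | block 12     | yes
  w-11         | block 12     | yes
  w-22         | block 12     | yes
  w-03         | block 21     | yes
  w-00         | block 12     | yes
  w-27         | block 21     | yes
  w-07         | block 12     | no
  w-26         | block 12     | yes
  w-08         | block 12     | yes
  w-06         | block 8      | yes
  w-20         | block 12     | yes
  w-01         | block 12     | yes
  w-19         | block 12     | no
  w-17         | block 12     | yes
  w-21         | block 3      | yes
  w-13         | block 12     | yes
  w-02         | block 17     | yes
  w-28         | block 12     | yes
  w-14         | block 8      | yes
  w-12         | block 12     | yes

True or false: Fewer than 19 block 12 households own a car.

The determiner here denotes the relation: |A ∩ B| < 19.
|A| = 21, |A ∩ B| = 19, |A ∖ B| = 2.
|A ∩ B| = 19, so the statement is false.

False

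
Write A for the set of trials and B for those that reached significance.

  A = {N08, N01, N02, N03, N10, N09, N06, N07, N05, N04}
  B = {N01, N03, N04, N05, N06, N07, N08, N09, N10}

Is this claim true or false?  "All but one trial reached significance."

'All but one trial reached significance' holds iff |A ∖ B| = 1.
A (the restrictor) = {N08, N01, N02, N03, N10, N09, N06, N07, N05, N04}, |A| = 10.
A ∖ B = {N02}, so |A ∖ B| = 1.
|A ∖ B| = 1, so the statement is true.

True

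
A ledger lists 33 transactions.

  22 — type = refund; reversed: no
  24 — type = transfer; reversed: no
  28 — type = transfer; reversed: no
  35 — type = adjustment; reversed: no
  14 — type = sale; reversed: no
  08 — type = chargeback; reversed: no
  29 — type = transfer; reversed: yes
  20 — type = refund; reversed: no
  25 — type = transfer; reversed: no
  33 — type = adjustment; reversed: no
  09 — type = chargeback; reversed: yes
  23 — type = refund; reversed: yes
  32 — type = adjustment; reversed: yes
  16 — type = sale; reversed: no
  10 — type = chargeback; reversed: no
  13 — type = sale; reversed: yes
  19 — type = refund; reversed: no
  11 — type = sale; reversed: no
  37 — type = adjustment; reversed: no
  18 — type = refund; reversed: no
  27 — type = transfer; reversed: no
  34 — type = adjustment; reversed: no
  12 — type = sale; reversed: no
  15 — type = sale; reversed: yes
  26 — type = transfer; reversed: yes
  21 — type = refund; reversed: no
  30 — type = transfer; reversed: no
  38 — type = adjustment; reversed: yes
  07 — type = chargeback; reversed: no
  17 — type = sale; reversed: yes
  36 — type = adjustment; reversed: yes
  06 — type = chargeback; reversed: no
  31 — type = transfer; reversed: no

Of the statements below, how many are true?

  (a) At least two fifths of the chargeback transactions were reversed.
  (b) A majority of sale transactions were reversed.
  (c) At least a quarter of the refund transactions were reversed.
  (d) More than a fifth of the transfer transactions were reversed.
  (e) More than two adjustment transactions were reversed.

(a) chargeback: |A| = 5, |A ∩ B| = 1; needs |A ∩ B| / |A| ≥ 2/5 — false.
(b) sale: |A| = 7, |A ∩ B| = 3; needs |A ∩ B| > |A ∖ B| — false.
(c) refund: |A| = 6, |A ∩ B| = 1; needs |A ∩ B| / |A| ≥ 1/4 — false.
(d) transfer: |A| = 8, |A ∩ B| = 2; needs |A ∩ B| / |A| > 1/5 — true.
(e) adjustment: |A| = 7, |A ∩ B| = 3; needs |A ∩ B| > 2 — true.

2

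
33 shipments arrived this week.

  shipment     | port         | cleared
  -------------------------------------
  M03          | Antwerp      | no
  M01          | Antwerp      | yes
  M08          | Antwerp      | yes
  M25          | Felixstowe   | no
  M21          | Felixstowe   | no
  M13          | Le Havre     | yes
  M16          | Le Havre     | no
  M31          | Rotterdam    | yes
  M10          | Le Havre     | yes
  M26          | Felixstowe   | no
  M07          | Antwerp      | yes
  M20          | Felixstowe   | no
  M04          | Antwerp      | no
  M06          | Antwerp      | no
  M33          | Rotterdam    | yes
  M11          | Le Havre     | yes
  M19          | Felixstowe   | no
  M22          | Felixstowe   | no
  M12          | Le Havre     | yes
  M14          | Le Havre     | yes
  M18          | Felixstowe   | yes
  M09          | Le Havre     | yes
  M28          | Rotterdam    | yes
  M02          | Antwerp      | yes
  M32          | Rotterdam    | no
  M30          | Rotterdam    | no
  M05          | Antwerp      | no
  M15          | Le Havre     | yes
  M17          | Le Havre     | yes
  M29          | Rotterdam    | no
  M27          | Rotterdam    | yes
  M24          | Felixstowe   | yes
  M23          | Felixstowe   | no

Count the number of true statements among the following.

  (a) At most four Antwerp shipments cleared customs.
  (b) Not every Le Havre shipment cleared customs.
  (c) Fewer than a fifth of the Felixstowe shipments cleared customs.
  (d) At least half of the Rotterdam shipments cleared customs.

(a) Antwerp: |A| = 8, |A ∩ B| = 4; needs |A ∩ B| ≤ 4 — true.
(b) Le Havre: |A| = 9, |A ∩ B| = 8; needs A ⊄ B (|A ∖ B| ≥ 1) — true.
(c) Felixstowe: |A| = 9, |A ∩ B| = 2; needs |A ∩ B| / |A| < 1/5 — false.
(d) Rotterdam: |A| = 7, |A ∩ B| = 4; needs |A ∩ B| ≥ |A ∖ B| — true.

3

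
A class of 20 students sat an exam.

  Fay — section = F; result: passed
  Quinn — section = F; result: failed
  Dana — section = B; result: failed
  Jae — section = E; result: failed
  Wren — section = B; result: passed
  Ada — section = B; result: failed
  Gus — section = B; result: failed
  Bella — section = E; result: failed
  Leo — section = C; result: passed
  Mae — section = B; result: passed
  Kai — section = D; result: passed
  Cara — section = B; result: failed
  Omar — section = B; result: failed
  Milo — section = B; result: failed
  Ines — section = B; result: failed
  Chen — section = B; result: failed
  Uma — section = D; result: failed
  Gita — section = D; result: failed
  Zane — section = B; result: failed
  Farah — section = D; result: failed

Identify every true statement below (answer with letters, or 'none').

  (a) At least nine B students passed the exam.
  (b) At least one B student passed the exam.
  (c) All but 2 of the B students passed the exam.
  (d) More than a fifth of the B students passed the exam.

(b)

|A| = 11, |A ∩ B| = 2, |A ∖ B| = 9.
(a) |A ∩ B| ≥ 9: fails.
(b) A ∩ B ≠ ∅ (|A ∩ B| ≥ 1): holds.
(c) |A ∖ B| = 2: fails.
(d) |A ∩ B| / |A| > 1/5: fails.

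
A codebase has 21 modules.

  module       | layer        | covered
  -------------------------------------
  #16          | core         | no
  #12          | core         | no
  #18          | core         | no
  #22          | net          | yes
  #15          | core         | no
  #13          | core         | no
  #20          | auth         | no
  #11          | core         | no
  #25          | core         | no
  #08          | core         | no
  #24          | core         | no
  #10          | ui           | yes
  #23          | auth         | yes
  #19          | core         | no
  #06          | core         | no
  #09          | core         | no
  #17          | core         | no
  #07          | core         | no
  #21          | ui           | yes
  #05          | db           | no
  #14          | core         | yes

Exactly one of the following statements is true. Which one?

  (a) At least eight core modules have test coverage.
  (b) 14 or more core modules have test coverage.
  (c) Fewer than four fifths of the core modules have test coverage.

(c)

|A| = 15, |A ∩ B| = 1, |A ∖ B| = 14.
(a) requires |A ∩ B| ≥ 8: false.
(b) requires |A ∩ B| ≥ 14: false.
(c) requires |A ∩ B| / |A| < 4/5: true.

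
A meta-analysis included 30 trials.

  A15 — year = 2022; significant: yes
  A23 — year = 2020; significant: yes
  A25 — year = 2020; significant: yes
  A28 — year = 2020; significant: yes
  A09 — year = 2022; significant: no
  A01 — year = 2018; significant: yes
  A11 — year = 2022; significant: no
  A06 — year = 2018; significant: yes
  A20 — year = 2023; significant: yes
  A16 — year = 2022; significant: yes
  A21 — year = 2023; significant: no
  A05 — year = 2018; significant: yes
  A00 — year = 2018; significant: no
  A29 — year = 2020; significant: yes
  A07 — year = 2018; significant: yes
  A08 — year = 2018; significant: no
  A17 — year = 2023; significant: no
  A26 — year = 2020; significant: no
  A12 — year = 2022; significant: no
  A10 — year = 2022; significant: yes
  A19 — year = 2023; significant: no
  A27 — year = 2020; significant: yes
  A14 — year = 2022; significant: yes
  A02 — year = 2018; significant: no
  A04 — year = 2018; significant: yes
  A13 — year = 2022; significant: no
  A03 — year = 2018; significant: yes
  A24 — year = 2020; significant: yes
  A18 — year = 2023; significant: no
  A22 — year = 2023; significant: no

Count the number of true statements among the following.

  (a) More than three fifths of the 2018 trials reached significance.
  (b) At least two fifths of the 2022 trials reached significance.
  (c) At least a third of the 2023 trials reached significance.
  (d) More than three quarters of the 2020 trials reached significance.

3

(a) 2018: |A| = 9, |A ∩ B| = 6; needs |A ∩ B| / |A| > 3/5 — true.
(b) 2022: |A| = 8, |A ∩ B| = 4; needs |A ∩ B| / |A| ≥ 2/5 — true.
(c) 2023: |A| = 6, |A ∩ B| = 1; needs |A ∩ B| / |A| ≥ 1/3 — false.
(d) 2020: |A| = 7, |A ∩ B| = 6; needs |A ∩ B| / |A| > 3/4 — true.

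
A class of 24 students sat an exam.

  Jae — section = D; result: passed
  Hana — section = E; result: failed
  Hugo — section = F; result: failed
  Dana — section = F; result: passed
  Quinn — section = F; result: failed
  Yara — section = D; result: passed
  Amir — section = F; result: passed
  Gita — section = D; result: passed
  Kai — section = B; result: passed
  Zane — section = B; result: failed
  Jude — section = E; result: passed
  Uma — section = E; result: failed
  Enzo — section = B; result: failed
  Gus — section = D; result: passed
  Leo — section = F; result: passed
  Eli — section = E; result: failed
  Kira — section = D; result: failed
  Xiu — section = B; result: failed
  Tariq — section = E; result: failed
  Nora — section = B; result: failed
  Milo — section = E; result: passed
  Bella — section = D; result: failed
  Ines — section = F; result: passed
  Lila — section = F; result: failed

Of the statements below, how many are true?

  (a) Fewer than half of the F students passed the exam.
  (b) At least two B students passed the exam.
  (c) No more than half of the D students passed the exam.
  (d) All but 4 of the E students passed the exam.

(a) F: |A| = 7, |A ∩ B| = 4; needs |A ∩ B| < |A ∖ B| — false.
(b) B: |A| = 5, |A ∩ B| = 1; needs |A ∩ B| ≥ 2 — false.
(c) D: |A| = 6, |A ∩ B| = 4; needs |A ∩ B| ≤ |A ∖ B| — false.
(d) E: |A| = 6, |A ∩ B| = 2; needs |A ∖ B| = 4 — true.

1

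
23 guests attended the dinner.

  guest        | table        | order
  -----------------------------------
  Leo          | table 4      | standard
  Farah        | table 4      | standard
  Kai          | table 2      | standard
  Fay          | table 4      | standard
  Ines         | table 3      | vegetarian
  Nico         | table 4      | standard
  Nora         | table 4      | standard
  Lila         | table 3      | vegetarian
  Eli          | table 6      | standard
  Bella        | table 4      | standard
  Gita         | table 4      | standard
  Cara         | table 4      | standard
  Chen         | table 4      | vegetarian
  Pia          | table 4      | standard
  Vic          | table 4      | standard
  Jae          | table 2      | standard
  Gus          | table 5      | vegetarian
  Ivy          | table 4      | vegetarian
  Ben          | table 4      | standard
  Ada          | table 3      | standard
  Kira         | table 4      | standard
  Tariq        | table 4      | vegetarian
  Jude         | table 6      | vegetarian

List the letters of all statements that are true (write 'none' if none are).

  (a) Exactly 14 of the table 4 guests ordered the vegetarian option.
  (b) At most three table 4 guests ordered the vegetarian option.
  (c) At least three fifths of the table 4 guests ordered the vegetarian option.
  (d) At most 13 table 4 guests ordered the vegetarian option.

(b), (d)

|A| = 15, |A ∩ B| = 3, |A ∖ B| = 12.
(a) |A ∩ B| = 14: fails.
(b) |A ∩ B| ≤ 3: holds.
(c) |A ∩ B| / |A| ≥ 3/5: fails.
(d) |A ∩ B| ≤ 13: holds.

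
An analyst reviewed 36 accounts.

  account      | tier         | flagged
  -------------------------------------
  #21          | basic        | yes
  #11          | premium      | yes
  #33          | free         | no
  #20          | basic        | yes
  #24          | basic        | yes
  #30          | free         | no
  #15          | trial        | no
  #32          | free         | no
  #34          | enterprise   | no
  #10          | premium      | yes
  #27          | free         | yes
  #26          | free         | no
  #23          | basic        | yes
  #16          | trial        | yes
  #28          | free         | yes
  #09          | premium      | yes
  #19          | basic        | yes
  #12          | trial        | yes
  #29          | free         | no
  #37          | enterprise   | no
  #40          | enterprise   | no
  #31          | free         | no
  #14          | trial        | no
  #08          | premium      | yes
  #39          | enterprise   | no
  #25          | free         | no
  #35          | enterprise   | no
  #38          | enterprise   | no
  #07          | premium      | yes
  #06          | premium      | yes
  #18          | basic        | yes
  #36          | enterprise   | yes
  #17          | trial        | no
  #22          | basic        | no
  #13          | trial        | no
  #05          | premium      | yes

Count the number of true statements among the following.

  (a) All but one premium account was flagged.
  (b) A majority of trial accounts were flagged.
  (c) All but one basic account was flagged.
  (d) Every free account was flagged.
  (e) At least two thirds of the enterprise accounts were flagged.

(a) premium: |A| = 7, |A ∩ B| = 7; needs |A ∖ B| = 1 — false.
(b) trial: |A| = 6, |A ∩ B| = 2; needs |A ∩ B| > |A ∖ B| — false.
(c) basic: |A| = 7, |A ∩ B| = 6; needs |A ∖ B| = 1 — true.
(d) free: |A| = 9, |A ∩ B| = 2; needs A ⊆ B, i.e. every element of A is in B (|A ∖ B| = 0) — false.
(e) enterprise: |A| = 7, |A ∩ B| = 1; needs |A ∩ B| / |A| ≥ 2/3 — false.

1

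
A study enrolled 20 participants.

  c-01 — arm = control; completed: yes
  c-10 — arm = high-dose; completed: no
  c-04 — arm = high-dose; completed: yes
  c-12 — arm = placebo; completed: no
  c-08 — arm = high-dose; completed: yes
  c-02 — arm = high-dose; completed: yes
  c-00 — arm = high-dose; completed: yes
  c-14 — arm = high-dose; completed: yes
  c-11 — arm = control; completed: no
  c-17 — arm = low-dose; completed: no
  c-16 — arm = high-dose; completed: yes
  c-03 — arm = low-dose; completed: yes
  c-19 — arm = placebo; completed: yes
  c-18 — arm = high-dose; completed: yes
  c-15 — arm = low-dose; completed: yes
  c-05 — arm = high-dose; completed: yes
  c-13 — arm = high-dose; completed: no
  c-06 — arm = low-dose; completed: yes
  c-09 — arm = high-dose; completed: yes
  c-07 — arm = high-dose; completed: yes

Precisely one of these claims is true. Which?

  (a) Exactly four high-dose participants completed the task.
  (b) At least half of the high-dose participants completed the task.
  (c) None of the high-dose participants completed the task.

|A| = 12, |A ∩ B| = 10, |A ∖ B| = 2.
(a) requires |A ∩ B| = 4: false.
(b) requires |A ∩ B| ≥ |A ∖ B|: true.
(c) requires A ∩ B = ∅ (|A ∩ B| = 0): false.

(b)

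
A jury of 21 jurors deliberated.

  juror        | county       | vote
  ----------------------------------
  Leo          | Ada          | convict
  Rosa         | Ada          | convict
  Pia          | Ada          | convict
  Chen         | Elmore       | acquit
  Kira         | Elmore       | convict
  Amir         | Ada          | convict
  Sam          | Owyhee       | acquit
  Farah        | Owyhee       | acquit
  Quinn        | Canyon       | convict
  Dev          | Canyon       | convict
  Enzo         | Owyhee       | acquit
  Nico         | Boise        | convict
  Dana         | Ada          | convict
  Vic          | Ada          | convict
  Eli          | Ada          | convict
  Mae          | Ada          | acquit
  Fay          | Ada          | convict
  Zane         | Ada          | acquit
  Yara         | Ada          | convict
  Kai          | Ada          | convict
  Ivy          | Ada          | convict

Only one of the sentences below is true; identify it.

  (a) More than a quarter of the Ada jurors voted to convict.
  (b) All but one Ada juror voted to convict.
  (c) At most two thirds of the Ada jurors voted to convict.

|A| = 13, |A ∩ B| = 11, |A ∖ B| = 2.
(a) requires |A ∩ B| / |A| > 1/4: true.
(b) requires |A ∖ B| = 1: false.
(c) requires |A ∩ B| / |A| ≤ 2/3: false.

(a)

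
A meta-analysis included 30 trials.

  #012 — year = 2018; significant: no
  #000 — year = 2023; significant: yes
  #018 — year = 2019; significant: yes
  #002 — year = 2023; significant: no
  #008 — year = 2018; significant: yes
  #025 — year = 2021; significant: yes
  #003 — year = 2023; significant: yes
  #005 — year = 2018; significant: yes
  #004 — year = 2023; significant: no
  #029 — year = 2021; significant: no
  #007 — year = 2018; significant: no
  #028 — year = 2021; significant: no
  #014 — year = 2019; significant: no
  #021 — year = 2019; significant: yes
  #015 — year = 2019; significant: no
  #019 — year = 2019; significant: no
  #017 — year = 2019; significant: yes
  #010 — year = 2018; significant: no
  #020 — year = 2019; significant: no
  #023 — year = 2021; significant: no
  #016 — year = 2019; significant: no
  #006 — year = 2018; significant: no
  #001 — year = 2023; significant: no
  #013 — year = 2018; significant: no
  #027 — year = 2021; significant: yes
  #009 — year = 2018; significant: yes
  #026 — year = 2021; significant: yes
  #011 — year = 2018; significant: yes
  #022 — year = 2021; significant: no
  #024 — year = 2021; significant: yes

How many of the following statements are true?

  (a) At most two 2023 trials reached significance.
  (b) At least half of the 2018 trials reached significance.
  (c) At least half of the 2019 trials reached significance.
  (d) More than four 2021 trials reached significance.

(a) 2023: |A| = 5, |A ∩ B| = 2; needs |A ∩ B| ≤ 2 — true.
(b) 2018: |A| = 9, |A ∩ B| = 4; needs |A ∩ B| ≥ |A ∖ B| — false.
(c) 2019: |A| = 8, |A ∩ B| = 3; needs |A ∩ B| ≥ |A ∖ B| — false.
(d) 2021: |A| = 8, |A ∩ B| = 4; needs |A ∩ B| > 4 — false.

1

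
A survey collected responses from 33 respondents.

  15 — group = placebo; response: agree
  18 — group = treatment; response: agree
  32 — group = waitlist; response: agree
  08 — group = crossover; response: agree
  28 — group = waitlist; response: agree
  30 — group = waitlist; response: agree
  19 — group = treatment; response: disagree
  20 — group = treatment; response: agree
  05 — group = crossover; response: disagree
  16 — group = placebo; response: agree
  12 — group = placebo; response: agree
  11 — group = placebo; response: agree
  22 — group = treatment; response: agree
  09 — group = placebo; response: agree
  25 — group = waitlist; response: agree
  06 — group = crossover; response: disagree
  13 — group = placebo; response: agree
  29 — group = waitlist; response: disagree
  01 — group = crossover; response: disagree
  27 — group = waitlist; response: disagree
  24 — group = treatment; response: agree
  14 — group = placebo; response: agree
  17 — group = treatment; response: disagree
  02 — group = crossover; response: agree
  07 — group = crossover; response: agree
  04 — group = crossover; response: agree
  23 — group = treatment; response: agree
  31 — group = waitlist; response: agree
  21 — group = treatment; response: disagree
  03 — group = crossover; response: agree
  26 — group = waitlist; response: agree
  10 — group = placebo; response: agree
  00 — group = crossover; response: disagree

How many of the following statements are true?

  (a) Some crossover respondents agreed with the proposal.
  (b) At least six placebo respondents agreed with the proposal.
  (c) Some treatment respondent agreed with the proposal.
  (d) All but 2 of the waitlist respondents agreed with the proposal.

(a) crossover: |A| = 9, |A ∩ B| = 5; needs A ∩ B ≠ ∅ (|A ∩ B| ≥ 1) — true.
(b) placebo: |A| = 8, |A ∩ B| = 8; needs |A ∩ B| ≥ 6 — true.
(c) treatment: |A| = 8, |A ∩ B| = 5; needs A ∩ B ≠ ∅ (|A ∩ B| ≥ 1) — true.
(d) waitlist: |A| = 8, |A ∩ B| = 6; needs |A ∖ B| = 2 — true.

4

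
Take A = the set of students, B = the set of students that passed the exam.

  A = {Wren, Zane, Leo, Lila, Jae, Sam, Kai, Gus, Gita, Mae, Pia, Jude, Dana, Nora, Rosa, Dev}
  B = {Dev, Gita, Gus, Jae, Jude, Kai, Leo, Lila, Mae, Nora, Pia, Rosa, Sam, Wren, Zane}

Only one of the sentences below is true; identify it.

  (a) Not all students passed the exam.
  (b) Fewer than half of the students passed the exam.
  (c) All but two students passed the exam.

|A| = 16, |A ∩ B| = 15, |A ∖ B| = 1.
(a) requires A ⊄ B (|A ∖ B| ≥ 1): true.
(b) requires |A ∩ B| < |A ∖ B|: false.
(c) requires |A ∖ B| = 2: false.

(a)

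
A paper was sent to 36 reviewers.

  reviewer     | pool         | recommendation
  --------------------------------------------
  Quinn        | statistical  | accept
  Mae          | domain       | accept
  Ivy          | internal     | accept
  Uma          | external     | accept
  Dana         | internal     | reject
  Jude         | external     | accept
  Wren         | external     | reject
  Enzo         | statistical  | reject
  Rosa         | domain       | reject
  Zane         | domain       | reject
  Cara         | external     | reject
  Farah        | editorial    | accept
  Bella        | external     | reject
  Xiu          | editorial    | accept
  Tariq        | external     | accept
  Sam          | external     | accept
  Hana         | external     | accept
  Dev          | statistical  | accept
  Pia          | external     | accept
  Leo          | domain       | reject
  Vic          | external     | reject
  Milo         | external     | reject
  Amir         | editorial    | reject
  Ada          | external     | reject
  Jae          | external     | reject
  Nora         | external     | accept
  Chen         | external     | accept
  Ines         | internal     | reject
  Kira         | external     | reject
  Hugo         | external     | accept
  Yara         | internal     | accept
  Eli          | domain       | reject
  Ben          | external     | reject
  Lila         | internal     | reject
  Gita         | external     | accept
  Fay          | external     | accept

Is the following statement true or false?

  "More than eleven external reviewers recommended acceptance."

False

'More than eleven external reviewers recommended acceptance' holds iff |A ∩ B| > 11.
|A| = 20, |A ∩ B| = 11, |A ∖ B| = 9.
|A ∩ B| = 11, so the statement is false.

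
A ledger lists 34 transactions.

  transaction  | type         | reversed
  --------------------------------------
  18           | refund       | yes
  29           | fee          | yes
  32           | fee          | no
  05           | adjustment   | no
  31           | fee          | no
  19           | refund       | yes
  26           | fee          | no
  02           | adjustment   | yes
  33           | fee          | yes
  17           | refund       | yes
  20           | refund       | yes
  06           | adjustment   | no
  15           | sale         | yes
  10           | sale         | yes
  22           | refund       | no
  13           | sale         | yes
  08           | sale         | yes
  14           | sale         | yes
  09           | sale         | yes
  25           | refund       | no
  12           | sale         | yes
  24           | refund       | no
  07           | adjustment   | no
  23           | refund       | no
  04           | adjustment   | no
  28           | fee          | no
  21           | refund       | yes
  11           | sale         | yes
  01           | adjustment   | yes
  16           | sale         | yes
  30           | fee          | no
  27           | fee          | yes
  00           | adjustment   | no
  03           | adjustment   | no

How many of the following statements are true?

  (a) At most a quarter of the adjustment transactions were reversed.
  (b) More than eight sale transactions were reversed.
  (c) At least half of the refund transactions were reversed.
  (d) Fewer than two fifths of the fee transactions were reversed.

4

(a) adjustment: |A| = 8, |A ∩ B| = 2; needs |A ∩ B| / |A| ≤ 1/4 — true.
(b) sale: |A| = 9, |A ∩ B| = 9; needs |A ∩ B| > 8 — true.
(c) refund: |A| = 9, |A ∩ B| = 5; needs |A ∩ B| ≥ |A ∖ B| — true.
(d) fee: |A| = 8, |A ∩ B| = 3; needs |A ∩ B| / |A| < 2/5 — true.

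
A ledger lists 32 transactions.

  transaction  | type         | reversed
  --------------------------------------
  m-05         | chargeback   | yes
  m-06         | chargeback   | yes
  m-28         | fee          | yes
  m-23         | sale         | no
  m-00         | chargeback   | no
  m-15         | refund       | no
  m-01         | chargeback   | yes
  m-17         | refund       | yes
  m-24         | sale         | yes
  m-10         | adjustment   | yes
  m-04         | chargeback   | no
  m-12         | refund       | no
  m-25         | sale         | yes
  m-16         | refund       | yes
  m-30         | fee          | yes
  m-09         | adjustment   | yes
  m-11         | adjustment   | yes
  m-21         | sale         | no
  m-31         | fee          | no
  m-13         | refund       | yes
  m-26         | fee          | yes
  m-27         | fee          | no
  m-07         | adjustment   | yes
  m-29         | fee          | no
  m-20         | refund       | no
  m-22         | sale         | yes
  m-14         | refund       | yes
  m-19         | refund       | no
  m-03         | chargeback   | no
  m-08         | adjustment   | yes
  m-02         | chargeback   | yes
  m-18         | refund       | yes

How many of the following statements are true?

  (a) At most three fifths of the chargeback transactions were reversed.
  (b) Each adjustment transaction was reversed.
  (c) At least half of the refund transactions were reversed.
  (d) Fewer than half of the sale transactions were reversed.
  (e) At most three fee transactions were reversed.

(a) chargeback: |A| = 7, |A ∩ B| = 4; needs |A ∩ B| / |A| ≤ 3/5 — true.
(b) adjustment: |A| = 5, |A ∩ B| = 5; needs A ⊆ B, i.e. every element of A is in B (|A ∖ B| = 0) — true.
(c) refund: |A| = 9, |A ∩ B| = 5; needs |A ∩ B| ≥ |A ∖ B| — true.
(d) sale: |A| = 5, |A ∩ B| = 3; needs |A ∩ B| < |A ∖ B| — false.
(e) fee: |A| = 6, |A ∩ B| = 3; needs |A ∩ B| ≤ 3 — true.

4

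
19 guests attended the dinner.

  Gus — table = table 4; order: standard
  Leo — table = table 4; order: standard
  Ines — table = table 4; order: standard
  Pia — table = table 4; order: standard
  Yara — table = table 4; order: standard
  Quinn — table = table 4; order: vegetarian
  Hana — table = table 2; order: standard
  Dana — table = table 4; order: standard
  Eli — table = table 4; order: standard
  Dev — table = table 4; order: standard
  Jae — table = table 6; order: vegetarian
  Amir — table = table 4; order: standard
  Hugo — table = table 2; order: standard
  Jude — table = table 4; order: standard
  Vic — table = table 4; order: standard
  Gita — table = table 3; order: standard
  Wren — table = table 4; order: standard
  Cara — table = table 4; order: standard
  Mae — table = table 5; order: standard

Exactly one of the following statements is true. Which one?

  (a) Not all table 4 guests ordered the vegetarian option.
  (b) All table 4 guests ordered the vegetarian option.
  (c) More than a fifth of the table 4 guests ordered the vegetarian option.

(a)

|A| = 14, |A ∩ B| = 1, |A ∖ B| = 13.
(a) requires A ⊄ B (|A ∖ B| ≥ 1): true.
(b) requires A ⊆ B, i.e. every element of A is in B (|A ∖ B| = 0): false.
(c) requires |A ∩ B| / |A| > 1/5: false.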